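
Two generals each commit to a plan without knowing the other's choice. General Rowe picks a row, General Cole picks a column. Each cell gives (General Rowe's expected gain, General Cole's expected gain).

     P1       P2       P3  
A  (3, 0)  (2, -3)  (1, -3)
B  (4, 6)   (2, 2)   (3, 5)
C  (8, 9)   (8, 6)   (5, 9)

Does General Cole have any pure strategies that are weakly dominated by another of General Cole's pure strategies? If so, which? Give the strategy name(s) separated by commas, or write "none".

P2, P3

Nothing dominates P1: P2 at A (0>-3); P3 at A (0>-3).
P1 weakly dominates P2 — A: 0>-3, B: 6>2, C: 9>6.
P1 weakly dominates P3 — A: 0>-3, B: 6>5, C: 9=9.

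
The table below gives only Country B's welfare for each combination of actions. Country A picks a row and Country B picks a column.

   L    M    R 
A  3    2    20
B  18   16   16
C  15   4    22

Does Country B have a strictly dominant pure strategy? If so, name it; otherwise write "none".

none

L fails to dominate R at A (3<20).
M fails to dominate L at A (2<3).
R fails to dominate L at B (16<18).
No single strategy dominates all the others.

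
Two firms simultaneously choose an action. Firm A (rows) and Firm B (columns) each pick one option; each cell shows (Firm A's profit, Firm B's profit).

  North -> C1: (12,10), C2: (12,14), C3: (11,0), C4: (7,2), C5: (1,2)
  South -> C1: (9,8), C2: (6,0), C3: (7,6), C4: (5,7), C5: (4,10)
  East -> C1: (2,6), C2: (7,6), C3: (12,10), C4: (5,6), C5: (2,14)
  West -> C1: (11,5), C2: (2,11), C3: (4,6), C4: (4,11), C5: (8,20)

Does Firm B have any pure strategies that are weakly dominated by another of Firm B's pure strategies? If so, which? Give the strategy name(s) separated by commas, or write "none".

C1: no other strategy beats it everywhere (C2 at South (8>0); C3 at North (10>0); C4 at North (10>2); C5 at North (10>2)).
Nothing dominates C2: C1 at North (14>10); C3 at North (14>0); C4 at North (14>2); C5 at North (14>2).
C3: dominated, since C5 does at least as well everywhere (North: 2>0, South: 10>6, East: 14>10, West: 20>6).
C4 is weakly dominated by C5 (North: 2=2, South: 10>7, East: 14>6, West: 20>11).
C5: no other strategy beats it everywhere (C1 at South (10>8); C2 at South (10>0); C3 at North (2>0); C4 at South (10>7)).

C3, C4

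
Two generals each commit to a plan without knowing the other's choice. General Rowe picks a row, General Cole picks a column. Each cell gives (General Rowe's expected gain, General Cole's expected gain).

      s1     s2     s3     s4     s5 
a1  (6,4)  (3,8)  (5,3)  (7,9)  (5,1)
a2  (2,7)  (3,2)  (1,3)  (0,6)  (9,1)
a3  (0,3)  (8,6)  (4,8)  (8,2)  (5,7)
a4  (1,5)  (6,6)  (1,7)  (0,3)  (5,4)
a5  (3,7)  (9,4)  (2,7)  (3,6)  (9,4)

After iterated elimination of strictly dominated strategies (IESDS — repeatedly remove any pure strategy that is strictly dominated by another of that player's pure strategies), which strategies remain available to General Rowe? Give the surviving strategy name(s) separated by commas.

a1, a3, a5

For General Rowe, a5 strictly dominates a4 on the remaining columns (s1: 3>1, s2: 9>6, s3: 2>1, s4: 3>0, s5: 9>5); eliminate a4.
For General Cole, s3 strictly dominates s5 on the remaining rows (a1: 3>1, a2: 3>1, a3: 8>7, a5: 7>4); eliminate s5.
For General Rowe, a5 strictly dominates a2 on the remaining columns (s1: 3>2, s2: 9>3, s3: 2>1, s4: 3>0); eliminate a2.
Among the remaining strategies, none is strictly dominated by another pure strategy of the same player, so the elimination stops.
Surviving strategies — General Rowe: {a1, a3, a5}; General Cole: {s1, s2, s3, s4}.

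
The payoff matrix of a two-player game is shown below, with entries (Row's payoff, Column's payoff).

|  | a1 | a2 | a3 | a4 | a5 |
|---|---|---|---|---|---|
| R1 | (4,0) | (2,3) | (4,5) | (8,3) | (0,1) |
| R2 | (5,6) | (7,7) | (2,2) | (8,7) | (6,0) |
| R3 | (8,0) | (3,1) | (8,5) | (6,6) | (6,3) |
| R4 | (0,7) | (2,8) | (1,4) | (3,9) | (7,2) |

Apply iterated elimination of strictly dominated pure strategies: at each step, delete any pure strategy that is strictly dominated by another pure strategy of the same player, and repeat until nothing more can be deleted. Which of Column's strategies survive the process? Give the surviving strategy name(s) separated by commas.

a2, a3, a4

Column's strategy a1 is strictly dominated by a2 (R1: 3>0, R2: 7>6, R3: 1>0, R4: 8>7) and is removed.
For Column, a3 strictly dominates a5 on the remaining rows (R1: 5>1, R2: 2>0, R3: 5>3, R4: 4>2); eliminate a5.
Row's strategy R4 is strictly dominated by R2 (a2: 7>2, a3: 2>1, a4: 8>3) and is removed.
Among the remaining strategies, none is strictly dominated by another pure strategy of the same player, so the elimination stops.
Surviving strategies — Row: {R1, R2, R3}; Column: {a2, a3, a4}.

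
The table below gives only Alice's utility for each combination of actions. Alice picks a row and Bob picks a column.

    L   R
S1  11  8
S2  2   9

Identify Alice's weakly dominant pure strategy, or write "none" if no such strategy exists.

none

S1 fails to dominate S2 at R (8<9).
S2 fails to dominate S1 at L (2<11).
No single strategy dominates all the others.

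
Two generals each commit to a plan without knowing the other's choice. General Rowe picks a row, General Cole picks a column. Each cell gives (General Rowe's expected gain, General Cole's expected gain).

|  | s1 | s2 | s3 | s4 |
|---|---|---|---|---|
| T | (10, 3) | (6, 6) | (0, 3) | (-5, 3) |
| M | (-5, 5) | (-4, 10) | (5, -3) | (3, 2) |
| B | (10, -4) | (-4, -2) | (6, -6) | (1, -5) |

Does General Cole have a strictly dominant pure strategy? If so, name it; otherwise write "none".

s2

s2 vs s1: T: 6>3, M: 10>5, B: -2>-4.
s2 vs s3: T: 6>3, M: 10>-3, B: -2>-6.
s2 vs s4: T: 6>3, M: 10>2, B: -2>-5.
s2 strictly beats every other strategy against every opponent action, so it is strictly dominant.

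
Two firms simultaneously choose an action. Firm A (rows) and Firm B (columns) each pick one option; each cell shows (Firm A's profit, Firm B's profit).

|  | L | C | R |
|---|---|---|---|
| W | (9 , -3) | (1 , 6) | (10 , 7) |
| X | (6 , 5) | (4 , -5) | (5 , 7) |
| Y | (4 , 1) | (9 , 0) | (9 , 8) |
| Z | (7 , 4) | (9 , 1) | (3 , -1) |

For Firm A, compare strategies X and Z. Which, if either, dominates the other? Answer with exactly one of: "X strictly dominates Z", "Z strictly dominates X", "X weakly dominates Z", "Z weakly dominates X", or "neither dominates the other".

X's payoffs vs Z's, by Firm B's action — L: 6<7, C: 4<9, R: 5>3.
X does better at R but worse at L, C; neither strategy dominates the other.

neither dominates the other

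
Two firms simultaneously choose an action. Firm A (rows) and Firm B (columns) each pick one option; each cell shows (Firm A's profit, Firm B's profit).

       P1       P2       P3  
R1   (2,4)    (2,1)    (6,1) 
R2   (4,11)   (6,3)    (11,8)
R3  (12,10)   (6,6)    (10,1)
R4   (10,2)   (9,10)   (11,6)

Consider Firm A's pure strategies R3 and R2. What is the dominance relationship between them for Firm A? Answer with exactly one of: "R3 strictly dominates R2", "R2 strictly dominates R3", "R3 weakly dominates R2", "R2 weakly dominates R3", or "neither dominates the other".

R3's payoffs vs R2's, by Firm B's action — P1: 12>4, P2: 6=6, P3: 10<11.
R3 does better at P1 but worse at P3; neither strategy dominates the other.

neither dominates the other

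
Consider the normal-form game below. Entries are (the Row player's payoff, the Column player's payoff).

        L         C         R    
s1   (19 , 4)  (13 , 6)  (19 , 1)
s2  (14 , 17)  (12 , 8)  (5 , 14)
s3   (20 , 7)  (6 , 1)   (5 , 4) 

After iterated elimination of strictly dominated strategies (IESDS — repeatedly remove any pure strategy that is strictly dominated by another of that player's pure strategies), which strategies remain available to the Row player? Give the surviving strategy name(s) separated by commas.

s1, s3

For the Row player, s1 strictly dominates s2 on the remaining columns (L: 19>14, C: 13>12, R: 19>5); eliminate s2.
For the Column player, L strictly dominates R on the remaining rows (s1: 4>1, s3: 7>4); eliminate R.
Among the remaining strategies, none is strictly dominated by another pure strategy of the same player, so the elimination stops.
Surviving strategies — the Row player: {s1, s3}; the Column player: {L, C}.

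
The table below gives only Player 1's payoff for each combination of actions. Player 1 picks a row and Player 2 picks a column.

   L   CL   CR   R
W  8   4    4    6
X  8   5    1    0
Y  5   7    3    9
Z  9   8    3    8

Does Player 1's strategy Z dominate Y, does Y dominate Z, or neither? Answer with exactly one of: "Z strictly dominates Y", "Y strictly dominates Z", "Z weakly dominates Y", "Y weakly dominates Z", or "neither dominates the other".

neither dominates the other

Z's payoffs vs Y's, by Player 2's action — L: 9>5, CL: 8>7, CR: 3=3, R: 8<9.
Z does better at L, CL but worse at R; neither strategy dominates the other.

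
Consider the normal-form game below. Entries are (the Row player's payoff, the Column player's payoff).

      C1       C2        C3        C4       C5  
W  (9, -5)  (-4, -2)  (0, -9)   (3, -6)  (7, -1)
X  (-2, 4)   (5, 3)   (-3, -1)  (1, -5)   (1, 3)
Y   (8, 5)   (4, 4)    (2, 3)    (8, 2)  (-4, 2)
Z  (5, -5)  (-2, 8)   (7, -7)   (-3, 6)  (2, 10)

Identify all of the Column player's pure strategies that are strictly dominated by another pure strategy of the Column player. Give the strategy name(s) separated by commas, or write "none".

C3, C4

C1: no other strategy beats it everywhere (C2 at X (4>3); C3 at W (-5>-9); C4 at W (-5>-6); C5 at X (4>3)).
C2 is not dominated — it holds its own against C1 at W (-2>-5); C3 at W (-2>-9); C4 at W (-2>-6); C5 at X (3=3).
C3 is strictly dominated by C1 (W: -5>-9, X: 4>-1, Y: 5>3, Z: -5>-7).
C4: dominated, since C2 does at least as well everywhere (W: -2>-6, X: 3>-5, Y: 4>2, Z: 8>6).
C5 is not dominated — it holds its own against C1 at W (-1>-5); C2 at W (-1>-2); C3 at W (-1>-9); C4 at W (-1>-6).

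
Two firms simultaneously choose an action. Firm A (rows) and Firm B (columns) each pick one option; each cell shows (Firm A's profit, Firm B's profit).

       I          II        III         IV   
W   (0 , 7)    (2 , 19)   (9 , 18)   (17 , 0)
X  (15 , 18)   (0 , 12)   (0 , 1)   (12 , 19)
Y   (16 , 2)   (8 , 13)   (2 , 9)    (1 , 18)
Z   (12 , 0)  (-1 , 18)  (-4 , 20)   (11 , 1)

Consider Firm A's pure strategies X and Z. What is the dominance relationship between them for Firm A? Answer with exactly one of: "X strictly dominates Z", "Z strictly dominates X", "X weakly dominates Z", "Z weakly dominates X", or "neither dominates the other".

X strictly dominates Z

X's payoffs vs Z's, by Firm B's action — I: 15>12, II: 0>-1, III: 0>-4, IV: 12>11.
X gives a strictly higher payoff against each choice by Firm B, so X strictly dominates Z.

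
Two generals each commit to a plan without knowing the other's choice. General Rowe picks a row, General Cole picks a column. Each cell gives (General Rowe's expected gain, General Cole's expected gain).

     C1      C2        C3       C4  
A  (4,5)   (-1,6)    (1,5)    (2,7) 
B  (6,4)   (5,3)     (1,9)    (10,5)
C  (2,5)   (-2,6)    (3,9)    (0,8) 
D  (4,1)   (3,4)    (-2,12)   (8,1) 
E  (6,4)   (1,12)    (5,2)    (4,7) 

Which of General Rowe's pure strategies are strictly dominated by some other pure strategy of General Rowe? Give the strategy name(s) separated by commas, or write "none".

A is strictly dominated by E (C1: 6>4, C2: 1>-1, C3: 5>1, C4: 4>2).
B is not dominated — it holds its own against A at C1 (6>4); C at C1 (6>2); D at C1 (6>4); E at C1 (6=6).
C is strictly dominated by E (C1: 6>2, C2: 1>-2, C3: 5>3, C4: 4>0).
B strictly dominates D — C1: 6>4, C2: 5>3, C3: 1>-2, C4: 10>8.
E is not dominated — it holds its own against A at C1 (6>4); B at C1 (6=6); C at C1 (6>2); D at C1 (6>4).

A, C, D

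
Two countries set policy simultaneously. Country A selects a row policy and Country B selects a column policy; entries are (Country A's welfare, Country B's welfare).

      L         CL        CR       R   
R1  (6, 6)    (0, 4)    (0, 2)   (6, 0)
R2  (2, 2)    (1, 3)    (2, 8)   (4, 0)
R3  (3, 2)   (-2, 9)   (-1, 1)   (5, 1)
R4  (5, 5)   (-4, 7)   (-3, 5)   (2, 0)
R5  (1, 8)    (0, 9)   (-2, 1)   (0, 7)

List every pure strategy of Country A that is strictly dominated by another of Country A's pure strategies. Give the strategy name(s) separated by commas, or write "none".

R1: no other strategy beats it everywhere (R2 at L (6>2); R3 at L (6>3); R4 at L (6>5); R5 at L (6>1)).
R2: no other strategy beats it everywhere (R1 at CL (1>0); R3 at CL (1>-2); R4 at CL (1>-4); R5 at L (2>1)).
R1 strictly dominates R3 — L: 6>3, CL: 0>-2, CR: 0>-1, R: 6>5.
R1 strictly dominates R4 — L: 6>5, CL: 0>-4, CR: 0>-3, R: 6>2.
R2 strictly dominates R5 — L: 2>1, CL: 1>0, CR: 2>-2, R: 4>0.

R3, R4, R5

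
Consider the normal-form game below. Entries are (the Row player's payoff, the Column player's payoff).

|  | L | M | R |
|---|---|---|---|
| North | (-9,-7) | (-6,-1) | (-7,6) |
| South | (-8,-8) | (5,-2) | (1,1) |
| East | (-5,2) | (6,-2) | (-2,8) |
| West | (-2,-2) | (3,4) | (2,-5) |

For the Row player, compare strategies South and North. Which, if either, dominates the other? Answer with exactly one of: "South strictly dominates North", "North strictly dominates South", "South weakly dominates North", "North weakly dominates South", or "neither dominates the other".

South strictly dominates North

South's payoffs vs North's, by the Column player's action — L: -8>-9, M: 5>-6, R: 1>-7.
South gives a strictly higher payoff against each choice by the Column player, so South strictly dominates North.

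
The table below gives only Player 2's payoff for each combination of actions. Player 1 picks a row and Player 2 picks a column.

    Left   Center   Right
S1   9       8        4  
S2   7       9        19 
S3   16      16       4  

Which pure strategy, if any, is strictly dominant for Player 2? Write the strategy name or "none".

none

Left fails to dominate Center at S2 (7<9).
Center fails to dominate Left at S1 (8<9).
Right fails to dominate Left at S1 (4<9).
No single strategy dominates all the others.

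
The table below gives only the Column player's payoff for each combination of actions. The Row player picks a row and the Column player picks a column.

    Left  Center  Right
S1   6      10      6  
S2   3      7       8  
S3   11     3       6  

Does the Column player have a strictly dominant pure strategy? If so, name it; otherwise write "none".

Left fails to dominate Center at S1 (6<10).
Center fails to dominate Left at S3 (3<11).
Right fails to dominate Left at S1 (6=6).
No single strategy dominates all the others.

none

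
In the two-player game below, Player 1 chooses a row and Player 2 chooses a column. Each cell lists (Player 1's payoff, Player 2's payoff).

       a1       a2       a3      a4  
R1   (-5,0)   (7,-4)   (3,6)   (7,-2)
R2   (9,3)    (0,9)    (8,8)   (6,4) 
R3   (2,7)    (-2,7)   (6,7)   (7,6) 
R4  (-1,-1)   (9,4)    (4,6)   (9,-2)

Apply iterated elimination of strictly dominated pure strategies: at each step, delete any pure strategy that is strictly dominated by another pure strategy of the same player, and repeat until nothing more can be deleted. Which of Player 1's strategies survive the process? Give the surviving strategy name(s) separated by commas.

R2, R4

Row R1 is eliminated: R4 beats it against every remaining column (a1: -1>-5, a2: 9>7, a3: 4>3, a4: 9>7).
Column a4 is eliminated: a2 beats it against every remaining row (R2: 9>4, R3: 7>6, R4: 4>-2).
Row R3 is eliminated: R2 beats it against every remaining column (a1: 9>2, a2: 0>-2, a3: 8>6).
Player 2's strategy a1 is strictly dominated by a2 (R2: 9>3, R4: 4>-1) and is removed.
Among the remaining strategies, none is strictly dominated by another pure strategy of the same player, so the elimination stops.
Surviving strategies — Player 1: {R2, R4}; Player 2: {a2, a3}.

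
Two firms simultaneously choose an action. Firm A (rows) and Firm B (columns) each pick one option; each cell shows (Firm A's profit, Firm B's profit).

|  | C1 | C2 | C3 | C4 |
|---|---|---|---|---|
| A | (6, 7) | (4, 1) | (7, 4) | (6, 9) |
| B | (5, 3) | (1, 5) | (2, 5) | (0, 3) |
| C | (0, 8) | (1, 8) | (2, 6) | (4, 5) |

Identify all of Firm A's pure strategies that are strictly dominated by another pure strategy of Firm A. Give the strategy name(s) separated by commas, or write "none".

A is not dominated — it holds its own against B at C1 (6>5); C at C1 (6>0).
B is strictly dominated by A (C1: 6>5, C2: 4>1, C3: 7>2, C4: 6>0).
C: dominated, since A does at least as well everywhere (C1: 6>0, C2: 4>1, C3: 7>2, C4: 6>4).

B, C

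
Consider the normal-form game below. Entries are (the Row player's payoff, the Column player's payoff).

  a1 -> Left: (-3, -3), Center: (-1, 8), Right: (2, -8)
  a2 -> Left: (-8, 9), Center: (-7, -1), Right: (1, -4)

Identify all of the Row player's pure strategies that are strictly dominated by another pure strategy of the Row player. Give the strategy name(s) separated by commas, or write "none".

a2

Nothing dominates a1: a2 at Left (-3>-8).
a1 strictly dominates a2 — Left: -3>-8, Center: -1>-7, Right: 2>1.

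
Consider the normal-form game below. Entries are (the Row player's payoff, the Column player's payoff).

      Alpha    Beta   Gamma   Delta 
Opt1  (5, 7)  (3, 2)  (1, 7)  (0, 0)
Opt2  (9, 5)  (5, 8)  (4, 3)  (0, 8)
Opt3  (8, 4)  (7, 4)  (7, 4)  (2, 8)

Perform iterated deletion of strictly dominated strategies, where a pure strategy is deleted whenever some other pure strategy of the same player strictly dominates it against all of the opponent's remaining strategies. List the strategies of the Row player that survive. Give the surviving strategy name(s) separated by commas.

Opt3

Row Opt1 is eliminated: Opt3 beats it against every remaining column (Alpha: 8>5, Beta: 7>3, Gamma: 7>1, Delta: 2>0).
The Column player's strategy Alpha is strictly dominated by Delta (Opt2: 8>5, Opt3: 8>4) and is removed.
For the Row player, Opt3 strictly dominates Opt2 on the remaining columns (Beta: 7>5, Gamma: 7>4, Delta: 2>0); eliminate Opt2.
For the Column player, Delta strictly dominates Beta on the remaining rows (Opt3: 8>4); eliminate Beta.
The Column player's strategy Gamma is strictly dominated by Delta (Opt3: 8>4) and is removed.
Among the remaining strategies, none is strictly dominated by another pure strategy of the same player, so the elimination stops.
Surviving strategies — the Row player: {Opt3}; the Column player: {Delta}.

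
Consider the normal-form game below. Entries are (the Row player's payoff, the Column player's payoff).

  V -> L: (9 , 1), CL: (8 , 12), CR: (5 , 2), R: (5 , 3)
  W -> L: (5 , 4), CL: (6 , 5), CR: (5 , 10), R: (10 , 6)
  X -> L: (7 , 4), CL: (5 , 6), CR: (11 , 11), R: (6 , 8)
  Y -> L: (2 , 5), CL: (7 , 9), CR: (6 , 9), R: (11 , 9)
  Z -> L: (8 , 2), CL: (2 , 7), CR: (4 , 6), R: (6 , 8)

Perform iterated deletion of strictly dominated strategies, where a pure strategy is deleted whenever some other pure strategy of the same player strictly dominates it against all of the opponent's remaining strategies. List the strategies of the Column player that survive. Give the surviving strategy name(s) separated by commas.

CL, CR, R

Column L is eliminated: CL beats it against every remaining row (V: 12>1, W: 5>4, X: 6>4, Y: 9>5, Z: 7>2).
For the Row player, Y strictly dominates W on the remaining columns (CL: 7>6, CR: 6>5, R: 11>10); eliminate W.
The Row player's strategy Z is strictly dominated by Y (CL: 7>2, CR: 6>4, R: 11>6) and is removed.
Among the remaining strategies, none is strictly dominated by another pure strategy of the same player, so the elimination stops.
Surviving strategies — the Row player: {V, X, Y}; the Column player: {CL, CR, R}.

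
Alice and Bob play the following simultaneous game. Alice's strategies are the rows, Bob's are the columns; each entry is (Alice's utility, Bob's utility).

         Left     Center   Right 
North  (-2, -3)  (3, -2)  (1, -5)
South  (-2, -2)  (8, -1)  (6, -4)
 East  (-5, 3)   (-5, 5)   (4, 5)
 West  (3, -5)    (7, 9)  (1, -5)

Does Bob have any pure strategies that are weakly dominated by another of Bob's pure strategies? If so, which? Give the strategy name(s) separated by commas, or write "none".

Left: dominated, since Center does at least as well everywhere (North: -2>-3, South: -1>-2, East: 5>3, West: 9>-5).
Center: no other strategy beats it everywhere (Left at North (-2>-3); Right at North (-2>-5)).
Center weakly dominates Right — North: -2>-5, South: -1>-4, East: 5=5, West: 9>-5.

Left, Right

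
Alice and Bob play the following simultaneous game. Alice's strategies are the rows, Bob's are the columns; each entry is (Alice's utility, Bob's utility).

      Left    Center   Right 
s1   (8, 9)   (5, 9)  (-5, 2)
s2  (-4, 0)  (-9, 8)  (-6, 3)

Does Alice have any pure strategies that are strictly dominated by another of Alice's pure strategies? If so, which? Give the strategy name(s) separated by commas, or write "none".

s1: no other strategy beats it everywhere (s2 at Left (8>-4)).
s1 strictly dominates s2 — Left: 8>-4, Center: 5>-9, Right: -5>-6.

s2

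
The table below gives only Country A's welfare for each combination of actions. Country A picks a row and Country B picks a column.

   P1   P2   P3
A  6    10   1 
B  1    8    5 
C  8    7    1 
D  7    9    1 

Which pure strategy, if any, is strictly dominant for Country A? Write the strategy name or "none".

A fails to dominate B at P3 (1<5).
B fails to dominate A at P1 (1<6).
C fails to dominate A at P2 (7<10).
D fails to dominate A at P2 (9<10).
No single strategy dominates all the others.

none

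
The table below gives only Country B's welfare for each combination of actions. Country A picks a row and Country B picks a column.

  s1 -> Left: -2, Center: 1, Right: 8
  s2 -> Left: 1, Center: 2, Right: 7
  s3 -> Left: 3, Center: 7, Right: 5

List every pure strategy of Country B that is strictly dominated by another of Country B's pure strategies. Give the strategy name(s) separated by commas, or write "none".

Left

Center strictly dominates Left — s1: 1>-2, s2: 2>1, s3: 7>3.
Center is not dominated — it holds its own against Left at s1 (1>-2); Right at s3 (7>5).
Right: no other strategy beats it everywhere (Left at s1 (8>-2); Center at s1 (8>1)).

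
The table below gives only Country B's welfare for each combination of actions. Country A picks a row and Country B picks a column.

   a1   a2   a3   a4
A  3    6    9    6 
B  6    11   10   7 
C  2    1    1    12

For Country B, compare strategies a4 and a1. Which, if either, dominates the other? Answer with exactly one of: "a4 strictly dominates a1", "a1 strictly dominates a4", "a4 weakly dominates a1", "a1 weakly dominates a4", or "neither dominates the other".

a4's payoffs vs a1's, by Country A's action — A: 6>3, B: 7>6, C: 12>2.
a4 gives a strictly higher payoff against every action of Country A, so a4 strictly dominates a1.

a4 strictly dominates a1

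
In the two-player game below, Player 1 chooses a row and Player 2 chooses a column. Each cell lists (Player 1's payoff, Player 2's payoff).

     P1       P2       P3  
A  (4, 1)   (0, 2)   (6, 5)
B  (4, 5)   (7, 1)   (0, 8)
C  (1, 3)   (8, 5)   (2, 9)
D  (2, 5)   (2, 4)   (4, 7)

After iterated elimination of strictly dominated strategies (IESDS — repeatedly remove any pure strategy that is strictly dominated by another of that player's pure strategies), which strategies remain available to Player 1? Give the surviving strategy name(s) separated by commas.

A

For Player 2, P3 strictly dominates P1 on the remaining rows (A: 5>1, B: 8>5, C: 9>3, D: 7>5); eliminate P1.
Row B is eliminated: C beats it against every remaining column (P2: 8>7, P3: 2>0).
Player 2's strategy P2 is strictly dominated by P3 (A: 5>2, C: 9>5, D: 7>4) and is removed.
For Player 1, A strictly dominates C on the remaining columns (P3: 6>2); eliminate C.
Player 1's strategy D is strictly dominated by A (P3: 6>4) and is removed.
Among the remaining strategies, none is strictly dominated by another pure strategy of the same player, so the elimination stops.
Surviving strategies — Player 1: {A}; Player 2: {P3}.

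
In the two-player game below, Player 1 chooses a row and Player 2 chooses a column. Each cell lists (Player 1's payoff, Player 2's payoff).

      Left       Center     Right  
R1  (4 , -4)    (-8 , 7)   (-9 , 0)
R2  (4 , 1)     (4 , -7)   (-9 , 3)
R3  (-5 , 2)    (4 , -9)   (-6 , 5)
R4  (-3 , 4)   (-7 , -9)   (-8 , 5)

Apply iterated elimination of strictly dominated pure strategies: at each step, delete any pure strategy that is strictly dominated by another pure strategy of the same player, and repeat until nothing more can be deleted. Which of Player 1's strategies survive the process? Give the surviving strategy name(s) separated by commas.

R3

For Player 2, Right strictly dominates Left on the remaining rows (R1: 0>-4, R2: 3>1, R3: 5>2, R4: 5>4); eliminate Left.
Player 1's strategy R1 is strictly dominated by R3 (Center: 4>-8, Right: -6>-9) and is removed.
Row R4 is eliminated: R3 beats it against every remaining column (Center: 4>-7, Right: -6>-8).
Player 2's strategy Center is strictly dominated by Right (R2: 3>-7, R3: 5>-9) and is removed.
Row R2 is eliminated: R3 beats it against every remaining column (Right: -6>-9).
Among the remaining strategies, none is strictly dominated by another pure strategy of the same player, so the elimination stops.
Surviving strategies — Player 1: {R3}; Player 2: {Right}.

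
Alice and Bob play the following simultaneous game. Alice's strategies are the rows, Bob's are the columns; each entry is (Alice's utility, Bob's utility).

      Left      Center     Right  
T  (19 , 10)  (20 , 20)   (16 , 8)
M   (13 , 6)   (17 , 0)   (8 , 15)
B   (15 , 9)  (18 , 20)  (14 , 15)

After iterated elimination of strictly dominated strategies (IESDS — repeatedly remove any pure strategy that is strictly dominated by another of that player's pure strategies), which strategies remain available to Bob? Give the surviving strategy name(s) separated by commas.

Row M is eliminated: T beats it against every remaining column (Left: 19>13, Center: 20>17, Right: 16>8).
Alice's strategy B is strictly dominated by T (Left: 19>15, Center: 20>18, Right: 16>14) and is removed.
For Bob, Center strictly dominates Left on the remaining rows (T: 20>10); eliminate Left.
For Bob, Center strictly dominates Right on the remaining rows (T: 20>8); eliminate Right.
Among the remaining strategies, none is strictly dominated by another pure strategy of the same player, so the elimination stops.
Surviving strategies — Alice: {T}; Bob: {Center}.

Center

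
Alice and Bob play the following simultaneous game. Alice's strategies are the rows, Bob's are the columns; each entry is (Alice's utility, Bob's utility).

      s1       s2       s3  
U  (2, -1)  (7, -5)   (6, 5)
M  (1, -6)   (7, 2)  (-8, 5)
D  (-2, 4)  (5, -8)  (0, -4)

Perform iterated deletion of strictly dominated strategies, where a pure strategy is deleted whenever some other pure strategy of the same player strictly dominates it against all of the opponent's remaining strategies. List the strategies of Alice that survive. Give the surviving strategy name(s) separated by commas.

Row D is eliminated: U beats it against every remaining column (s1: 2>-2, s2: 7>5, s3: 6>0).
Column s1 is eliminated: s3 beats it against every remaining row (U: 5>-1, M: 5>-6).
For Bob, s3 strictly dominates s2 on the remaining rows (U: 5>-5, M: 5>2); eliminate s2.
Row M is eliminated: U beats it against every remaining column (s3: 6>-8).
Among the remaining strategies, none is strictly dominated by another pure strategy of the same player, so the elimination stops.
Surviving strategies — Alice: {U}; Bob: {s3}.

U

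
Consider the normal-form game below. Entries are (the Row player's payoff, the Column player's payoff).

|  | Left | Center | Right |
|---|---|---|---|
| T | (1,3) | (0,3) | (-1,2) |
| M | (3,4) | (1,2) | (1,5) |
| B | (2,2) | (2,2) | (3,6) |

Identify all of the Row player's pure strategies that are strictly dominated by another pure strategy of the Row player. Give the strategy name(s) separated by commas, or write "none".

M strictly dominates T — Left: 3>1, Center: 1>0, Right: 1>-1.
Nothing dominates M: T at Left (3>1); B at Left (3>2).
B: no other strategy beats it everywhere (T at Left (2>1); M at Center (2>1)).

T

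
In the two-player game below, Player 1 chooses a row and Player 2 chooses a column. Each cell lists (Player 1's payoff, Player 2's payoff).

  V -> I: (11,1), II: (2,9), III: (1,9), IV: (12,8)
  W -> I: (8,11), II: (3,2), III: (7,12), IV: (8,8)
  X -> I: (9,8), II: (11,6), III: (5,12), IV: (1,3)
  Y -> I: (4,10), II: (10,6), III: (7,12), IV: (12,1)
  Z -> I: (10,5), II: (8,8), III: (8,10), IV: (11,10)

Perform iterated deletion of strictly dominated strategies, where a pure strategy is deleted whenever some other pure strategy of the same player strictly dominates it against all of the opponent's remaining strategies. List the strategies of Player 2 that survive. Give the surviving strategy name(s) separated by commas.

II, III, IV

Row W is eliminated: Z beats it against every remaining column (I: 10>8, II: 8>3, III: 8>7, IV: 11>8).
Column I is eliminated: III beats it against every remaining row (V: 9>1, X: 12>8, Y: 12>10, Z: 10>5).
Among the remaining strategies, none is strictly dominated by another pure strategy of the same player, so the elimination stops.
Surviving strategies — Player 1: {V, X, Y, Z}; Player 2: {II, III, IV}.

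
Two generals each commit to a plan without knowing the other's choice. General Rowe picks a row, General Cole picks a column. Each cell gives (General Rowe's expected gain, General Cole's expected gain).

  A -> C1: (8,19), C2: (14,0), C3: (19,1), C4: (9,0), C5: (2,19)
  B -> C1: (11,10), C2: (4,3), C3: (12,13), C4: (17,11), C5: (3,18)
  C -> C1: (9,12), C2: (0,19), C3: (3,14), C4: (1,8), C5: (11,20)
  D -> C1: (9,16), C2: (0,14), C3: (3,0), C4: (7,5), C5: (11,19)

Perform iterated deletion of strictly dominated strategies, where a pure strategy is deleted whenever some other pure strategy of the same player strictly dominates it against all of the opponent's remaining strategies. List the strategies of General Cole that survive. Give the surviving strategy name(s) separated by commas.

For General Cole, C5 strictly dominates C2 on the remaining rows (A: 19>0, B: 18>3, C: 20>19, D: 19>14); eliminate C2.
General Cole's strategy C3 is strictly dominated by C5 (A: 19>1, B: 18>13, C: 20>14, D: 19>0) and is removed.
General Rowe's strategy A is strictly dominated by B (C1: 11>8, C4: 17>9, C5: 3>2) and is removed.
Column C1 is eliminated: C5 beats it against every remaining row (B: 18>10, C: 20>12, D: 19>16).
General Cole's strategy C4 is strictly dominated by C5 (B: 18>11, C: 20>8, D: 19>5) and is removed.
For General Rowe, C strictly dominates B on the remaining columns (C5: 11>3); eliminate B.
Among the remaining strategies, none is strictly dominated by another pure strategy of the same player, so the elimination stops.
Surviving strategies — General Rowe: {C, D}; General Cole: {C5}.

C5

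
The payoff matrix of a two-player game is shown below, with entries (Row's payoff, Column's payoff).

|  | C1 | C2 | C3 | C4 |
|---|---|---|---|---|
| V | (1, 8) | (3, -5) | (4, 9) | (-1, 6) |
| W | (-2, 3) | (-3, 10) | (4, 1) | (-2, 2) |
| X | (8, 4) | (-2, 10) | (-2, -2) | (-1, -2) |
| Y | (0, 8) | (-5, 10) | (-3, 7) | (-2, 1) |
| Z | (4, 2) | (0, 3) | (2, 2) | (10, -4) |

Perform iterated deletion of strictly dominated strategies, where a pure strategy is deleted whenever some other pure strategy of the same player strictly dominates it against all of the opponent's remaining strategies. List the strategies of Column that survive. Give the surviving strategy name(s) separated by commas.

Row Y is eliminated: V beats it against every remaining column (C1: 1>0, C2: 3>-5, C3: 4>-3, C4: -1>-2).
Column C4 is eliminated: C1 beats it against every remaining row (V: 8>6, W: 3>2, X: 4>-2, Z: 2>-4).
Among the remaining strategies, none is strictly dominated by another pure strategy of the same player, so the elimination stops.
Surviving strategies — Row: {V, W, X, Z}; Column: {C1, C2, C3}.

C1, C2, C3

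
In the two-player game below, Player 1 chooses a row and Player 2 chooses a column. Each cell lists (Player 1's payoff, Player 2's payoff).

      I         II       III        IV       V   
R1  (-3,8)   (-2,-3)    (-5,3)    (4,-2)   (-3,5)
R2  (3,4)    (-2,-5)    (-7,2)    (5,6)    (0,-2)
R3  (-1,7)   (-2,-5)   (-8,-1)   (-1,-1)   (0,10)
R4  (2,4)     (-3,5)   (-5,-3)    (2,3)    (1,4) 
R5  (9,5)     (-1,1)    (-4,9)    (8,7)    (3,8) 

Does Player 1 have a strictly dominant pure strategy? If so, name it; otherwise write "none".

R5 vs R1: I: 9>-3, II: -1>-2, III: -4>-5, IV: 8>4, V: 3>-3.
R5 vs R2: I: 9>3, II: -1>-2, III: -4>-7, IV: 8>5, V: 3>0.
R5 vs R3: I: 9>-1, II: -1>-2, III: -4>-8, IV: 8>-1, V: 3>0.
R5 vs R4: I: 9>2, II: -1>-3, III: -4>-5, IV: 8>2, V: 3>1.
R5 strictly beats every other strategy against every opponent action, so it is strictly dominant.

R5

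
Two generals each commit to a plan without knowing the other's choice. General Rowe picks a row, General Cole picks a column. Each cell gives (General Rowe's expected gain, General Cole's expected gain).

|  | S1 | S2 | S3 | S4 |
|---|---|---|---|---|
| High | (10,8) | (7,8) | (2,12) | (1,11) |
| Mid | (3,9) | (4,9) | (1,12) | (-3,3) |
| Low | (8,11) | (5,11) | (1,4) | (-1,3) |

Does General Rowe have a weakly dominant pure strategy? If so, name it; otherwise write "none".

High vs Mid: S1: 10>3, S2: 7>4, S3: 2>1, S4: 1>-3.
High vs Low: S1: 10>8, S2: 7>5, S3: 2>1, S4: 1>-1.
High is at least as good as every other strategy against every opponent action, so it is weakly dominant.

High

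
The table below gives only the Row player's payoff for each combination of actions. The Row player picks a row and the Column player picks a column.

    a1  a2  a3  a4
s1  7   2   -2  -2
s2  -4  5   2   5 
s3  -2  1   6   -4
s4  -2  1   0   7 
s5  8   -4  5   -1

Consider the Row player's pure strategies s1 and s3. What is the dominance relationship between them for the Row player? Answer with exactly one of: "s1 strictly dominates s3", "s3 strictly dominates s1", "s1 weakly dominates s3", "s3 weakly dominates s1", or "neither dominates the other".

s1's payoffs vs s3's, by the Column player's action — a1: 7>-2, a2: 2>1, a3: -2<6, a4: -2>-4.
s1 does better at a1, a2, a4 but worse at a3; neither strategy dominates the other.

neither dominates the other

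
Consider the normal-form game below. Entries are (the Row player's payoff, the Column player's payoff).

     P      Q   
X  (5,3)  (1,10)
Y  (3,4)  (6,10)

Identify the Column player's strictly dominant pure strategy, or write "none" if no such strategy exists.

Q

Q vs P: X: 10>3, Y: 10>4.
Q strictly beats every other strategy against every opponent action, so it is strictly dominant.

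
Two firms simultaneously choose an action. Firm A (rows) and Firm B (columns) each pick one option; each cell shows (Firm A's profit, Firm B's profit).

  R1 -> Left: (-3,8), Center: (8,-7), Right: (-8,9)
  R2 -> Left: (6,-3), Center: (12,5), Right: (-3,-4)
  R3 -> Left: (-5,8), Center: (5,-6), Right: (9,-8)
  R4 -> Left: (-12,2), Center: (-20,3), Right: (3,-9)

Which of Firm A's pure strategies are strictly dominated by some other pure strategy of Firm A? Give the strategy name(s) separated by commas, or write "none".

R1, R4

R2 strictly dominates R1 — Left: 6>-3, Center: 12>8, Right: -3>-8.
R2: no other strategy beats it everywhere (R1 at Left (6>-3); R3 at Left (6>-5); R4 at Left (6>-12)).
R3: no other strategy beats it everywhere (R1 at Right (9>-8); R2 at Right (9>-3); R4 at Left (-5>-12)).
R4: dominated, since R3 does at least as well everywhere (Left: -5>-12, Center: 5>-20, Right: 9>3).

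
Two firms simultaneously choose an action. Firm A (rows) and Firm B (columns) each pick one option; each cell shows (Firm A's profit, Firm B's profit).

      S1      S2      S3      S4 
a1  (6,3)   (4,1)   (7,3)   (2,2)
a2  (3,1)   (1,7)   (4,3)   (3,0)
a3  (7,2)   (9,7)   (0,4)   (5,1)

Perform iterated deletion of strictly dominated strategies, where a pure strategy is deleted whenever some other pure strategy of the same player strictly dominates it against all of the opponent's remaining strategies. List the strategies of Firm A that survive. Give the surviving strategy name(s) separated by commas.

For Firm B, S1 strictly dominates S4 on the remaining rows (a1: 3>2, a2: 1>0, a3: 2>1); eliminate S4.
Row a2 is eliminated: a1 beats it against every remaining column (S1: 6>3, S2: 4>1, S3: 7>4).
Among the remaining strategies, none is strictly dominated by another pure strategy of the same player, so the elimination stops.
Surviving strategies — Firm A: {a1, a3}; Firm B: {S1, S2, S3}.

a1, a3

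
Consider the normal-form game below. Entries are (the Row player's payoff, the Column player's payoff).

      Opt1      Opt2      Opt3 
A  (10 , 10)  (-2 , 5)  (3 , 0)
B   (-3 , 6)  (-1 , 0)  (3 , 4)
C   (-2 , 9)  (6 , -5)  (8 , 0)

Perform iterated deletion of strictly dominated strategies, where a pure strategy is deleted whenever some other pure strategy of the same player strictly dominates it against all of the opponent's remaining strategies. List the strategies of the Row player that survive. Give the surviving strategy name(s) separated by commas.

A

For the Row player, C strictly dominates B on the remaining columns (Opt1: -2>-3, Opt2: 6>-1, Opt3: 8>3); eliminate B.
Column Opt2 is eliminated: Opt1 beats it against every remaining row (A: 10>5, C: 9>-5).
The Column player's strategy Opt3 is strictly dominated by Opt1 (A: 10>0, C: 9>0) and is removed.
Row C is eliminated: A beats it against every remaining column (Opt1: 10>-2).
Among the remaining strategies, none is strictly dominated by another pure strategy of the same player, so the elimination stops.
Surviving strategies — the Row player: {A}; the Column player: {Opt1}.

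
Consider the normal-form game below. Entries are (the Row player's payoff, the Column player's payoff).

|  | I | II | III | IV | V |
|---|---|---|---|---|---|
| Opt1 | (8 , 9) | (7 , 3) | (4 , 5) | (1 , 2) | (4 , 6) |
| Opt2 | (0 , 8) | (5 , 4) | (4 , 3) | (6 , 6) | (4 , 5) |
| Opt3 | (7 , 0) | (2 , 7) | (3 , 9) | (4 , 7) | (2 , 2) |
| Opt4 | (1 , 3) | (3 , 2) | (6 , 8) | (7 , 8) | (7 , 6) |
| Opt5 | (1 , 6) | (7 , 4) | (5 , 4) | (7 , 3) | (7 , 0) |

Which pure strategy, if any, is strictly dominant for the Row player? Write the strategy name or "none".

Opt1 fails to dominate Opt2 at III (4=4).
Opt2 fails to dominate Opt1 at I (0<8).
Opt3 fails to dominate Opt1 at I (7<8).
Opt4 fails to dominate Opt1 at I (1<8).
Opt5 fails to dominate Opt1 at I (1<8).
No single strategy dominates all the others.

none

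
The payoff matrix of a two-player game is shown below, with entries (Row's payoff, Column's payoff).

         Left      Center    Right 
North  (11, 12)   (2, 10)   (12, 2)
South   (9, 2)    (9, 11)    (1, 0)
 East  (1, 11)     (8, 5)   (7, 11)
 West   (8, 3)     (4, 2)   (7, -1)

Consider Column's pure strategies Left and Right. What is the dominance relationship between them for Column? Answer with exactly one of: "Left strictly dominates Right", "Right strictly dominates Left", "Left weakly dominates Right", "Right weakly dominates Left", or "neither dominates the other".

Compare Left to Right across each opponent action: North: 12>2, South: 2>0, East: 11=11, West: 3>-1.
Left is at least as good everywhere and strictly better somewhere (tied only at East), so Left weakly but not strictly dominates Right.

Left weakly dominates Right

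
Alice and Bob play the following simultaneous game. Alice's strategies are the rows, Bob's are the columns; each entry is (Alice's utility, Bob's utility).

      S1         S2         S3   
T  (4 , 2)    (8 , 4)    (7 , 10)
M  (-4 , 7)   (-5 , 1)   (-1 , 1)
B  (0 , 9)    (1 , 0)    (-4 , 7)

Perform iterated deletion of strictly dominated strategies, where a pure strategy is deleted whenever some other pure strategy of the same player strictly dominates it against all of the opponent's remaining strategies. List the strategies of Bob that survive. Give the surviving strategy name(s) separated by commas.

For Alice, T strictly dominates M on the remaining columns (S1: 4>-4, S2: 8>-5, S3: 7>-1); eliminate M.
Row B is eliminated: T beats it against every remaining column (S1: 4>0, S2: 8>1, S3: 7>-4).
Column S1 is eliminated: S2 beats it against every remaining row (T: 4>2).
For Bob, S3 strictly dominates S2 on the remaining rows (T: 10>4); eliminate S2.
Among the remaining strategies, none is strictly dominated by another pure strategy of the same player, so the elimination stops.
Surviving strategies — Alice: {T}; Bob: {S3}.

S3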